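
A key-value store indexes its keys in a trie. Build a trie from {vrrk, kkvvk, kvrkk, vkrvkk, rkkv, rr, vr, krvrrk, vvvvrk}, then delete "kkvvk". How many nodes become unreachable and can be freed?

Walk "kkvvk" from the leaf back toward the root, removing each node that no remaining word uses.
The suffix "kvvk" (4 nodes) is used only by "kkvvk"; the node for "k" still has the child "v", so pruning stops there.
Nodes removed: 4

4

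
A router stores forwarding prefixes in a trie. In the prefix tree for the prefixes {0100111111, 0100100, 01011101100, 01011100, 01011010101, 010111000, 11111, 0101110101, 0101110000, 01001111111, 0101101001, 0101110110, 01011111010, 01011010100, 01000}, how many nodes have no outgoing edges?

11

Leaves are exactly the stored words that no other stored word extends.
Those words: "01000", "0100100", "01001111111", "0101101001", "01011010100", "01011010101", "0101110000", "0101110101", "01011101100", "01011111010", "11111"
Leaf count: 11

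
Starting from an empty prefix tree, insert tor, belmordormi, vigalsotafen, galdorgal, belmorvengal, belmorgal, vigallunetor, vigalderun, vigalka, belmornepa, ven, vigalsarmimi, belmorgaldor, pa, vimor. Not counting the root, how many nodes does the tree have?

Count nodes per top-level branch (shared prefixes stored once):
  'b'-branch (belmordormi, belmorgal, belmorgaldor, belmornepa, belmorvengal): 27 nodes
  'g'-branch (galdorgal): 9 nodes
  'p'-branch (pa): 2 nodes
  't'-branch (tor): 3 nodes
  'v'-branch (ven, vigalderun, vigalka, vigallunetor, vigalsarmimi, vigalsotafen, vimor): 37 nodes
Sum: 78

78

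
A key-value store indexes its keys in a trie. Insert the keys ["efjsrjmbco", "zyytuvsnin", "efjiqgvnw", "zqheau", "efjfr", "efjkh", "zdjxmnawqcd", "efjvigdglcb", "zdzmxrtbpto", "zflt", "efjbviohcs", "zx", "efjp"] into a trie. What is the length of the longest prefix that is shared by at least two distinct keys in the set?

Look for the deepest trie node that still has at least two words in its subtree.
e.g. "efjbviohcs" and "efjfr" share the prefix "efj" of length 3; no pair shares a longer one.
Longest shared-prefix length: 3

3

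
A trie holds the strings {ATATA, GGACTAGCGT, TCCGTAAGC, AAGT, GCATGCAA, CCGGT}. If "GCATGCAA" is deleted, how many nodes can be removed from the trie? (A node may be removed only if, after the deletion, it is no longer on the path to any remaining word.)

7

A node on "GCATGCAA"'s path can go only if nothing else ends at it or branches off below it.
The suffix "CATGCAA" (7 nodes) is used only by "GCATGCAA"; the node for "G" still has the child "G", so pruning stops there.
Nodes removed: 7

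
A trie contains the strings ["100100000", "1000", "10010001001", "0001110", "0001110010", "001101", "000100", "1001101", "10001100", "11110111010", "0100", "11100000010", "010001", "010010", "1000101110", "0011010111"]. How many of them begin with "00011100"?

Walk to "00011100"; the words in its subtree are exactly those with that prefix.
Matches: "0001110010"
Count: 1

1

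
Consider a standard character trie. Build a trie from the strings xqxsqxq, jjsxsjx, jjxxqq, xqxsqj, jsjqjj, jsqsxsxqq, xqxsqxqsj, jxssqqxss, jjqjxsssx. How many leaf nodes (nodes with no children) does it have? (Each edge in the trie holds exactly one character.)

8

A leaf is a node with no children — equivalently, the end of a word that is not a proper prefix of any other stored word.
Those words: "jjqjxsssx", "jjsxsjx", "jjxxqq", "jsjqjj", "jsqsxsxqq", "jxssqqxss", "xqxsqj", "xqxsqxqsj"
Leaf count: 8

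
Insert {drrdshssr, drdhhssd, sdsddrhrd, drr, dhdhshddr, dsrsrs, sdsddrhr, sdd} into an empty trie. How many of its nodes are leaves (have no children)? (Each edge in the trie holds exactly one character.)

Leaves are exactly the stored words that no other stored word extends.
Those words: "dhdhshddr", "drdhhssd", "drrdshssr", "dsrsrs", "sdd", "sdsddrhrd"
Leaf count: 6

6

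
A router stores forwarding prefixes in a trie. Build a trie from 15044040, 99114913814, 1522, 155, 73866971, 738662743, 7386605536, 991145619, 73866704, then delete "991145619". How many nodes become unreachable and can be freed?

4

A node on "991145619"'s path can go only if nothing else ends at it or branches off below it.
The suffix "5619" (4 nodes) is used only by "991145619"; the node for "99114" still has the child "9", so pruning stops there.
Nodes removed: 4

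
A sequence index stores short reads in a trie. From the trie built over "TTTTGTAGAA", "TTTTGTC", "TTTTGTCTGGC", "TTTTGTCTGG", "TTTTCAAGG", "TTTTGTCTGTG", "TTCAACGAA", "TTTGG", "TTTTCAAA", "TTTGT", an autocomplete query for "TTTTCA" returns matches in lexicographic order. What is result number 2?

TTTTCAAGG

DFS of the "TTTTCA" subtree visits, in order: "TTTTCAAA", "TTTTCAAGG"
The 2nd is TTTTCAAGG.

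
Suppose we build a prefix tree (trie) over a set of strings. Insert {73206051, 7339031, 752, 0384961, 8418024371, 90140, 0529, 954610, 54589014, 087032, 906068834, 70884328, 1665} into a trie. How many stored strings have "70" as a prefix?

Traverse to the node for "70", then collect every word in that subtree.
Words under "70": 70884328
Count: 1

1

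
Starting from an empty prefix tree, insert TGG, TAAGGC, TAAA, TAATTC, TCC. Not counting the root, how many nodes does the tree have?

14

Trace insertions, counting only characters that open a new branch:
  "TGG" → 3 new (T, G, G)
  "TAAGGC" → prefix "T" already present; 5 new (A, A, G, G, C)
  "TAAA" → prefix "TAA" already present; 1 new (A)
  "TAATTC" → prefix "TAA" already present; 3 new (T, T, C)
  "TCC" → prefix "T" already present; 2 new (C, C)
Total nodes = 3 + 5 + 1 + 3 + 2 = 14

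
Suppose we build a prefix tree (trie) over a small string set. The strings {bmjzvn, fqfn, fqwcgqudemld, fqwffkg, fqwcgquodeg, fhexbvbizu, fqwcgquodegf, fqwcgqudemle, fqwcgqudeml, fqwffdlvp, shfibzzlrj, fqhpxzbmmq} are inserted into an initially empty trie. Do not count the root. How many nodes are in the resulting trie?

Count nodes per top-level branch (shared prefixes stored once):
  'b'-branch (bmjzvn): 6 nodes
  'f'-branch (fhexbvbizu, fqfn, fqhpxzbmmq, fqwcgqudeml, fqwcgqudemld, fqwcgqudemle, fqwcgquodeg, fqwcgquodegf, fqwffdlvp, fqwffkg): 45 nodes
  's'-branch (shfibzzlrj): 10 nodes
Sum: 61

61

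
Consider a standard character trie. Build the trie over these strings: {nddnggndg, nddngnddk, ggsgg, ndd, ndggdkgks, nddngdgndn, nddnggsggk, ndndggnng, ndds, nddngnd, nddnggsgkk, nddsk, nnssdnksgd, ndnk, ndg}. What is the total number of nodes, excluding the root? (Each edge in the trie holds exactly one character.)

55

For each word, the new-node count is its length minus the longest prefix already in the trie:
  "nddnggndg" → 9 new (n, d, d, n, g, g, n, d, g)
  "nddngnddk" → prefix "nddng" already present; 4 new (n, d, d, k)
  "ggsgg" → 5 new (g, g, s, g, g)
  "ndd" → prefix "ndd" already present; 0 new (none)
  "ndggdkgks" → prefix "nd" already present; 7 new (g, g, d, k, g, k, s)
  "nddngdgndn" → prefix "nddng" already present; 5 new (d, g, n, d, n)
  "nddnggsggk" → prefix "nddngg" already present; 4 new (s, g, g, k)
  "ndndggnng" → prefix "nd" already present; 7 new (n, d, g, g, n, n, g)
  "ndds" → prefix "ndd" already present; 1 new (s)
  "nddngnd" → prefix "nddngnd" already present; 0 new (none)
  "nddnggsgkk" → prefix "nddnggsg" already present; 2 new (k, k)
  "nddsk" → prefix "ndds" already present; 1 new (k)
  "nnssdnksgd" → prefix "n" already present; 9 new (n, s, s, d, n, k, s, g, d)
  "ndnk" → prefix "ndn" already present; 1 new (k)
  "ndg" → prefix "ndg" already present; 0 new (none)
Total nodes = 9 + 4 + 5 + 0 + 7 + 5 + 4 + 7 + 1 + 0 + 2 + 1 + 9 + 1 + 0 = 55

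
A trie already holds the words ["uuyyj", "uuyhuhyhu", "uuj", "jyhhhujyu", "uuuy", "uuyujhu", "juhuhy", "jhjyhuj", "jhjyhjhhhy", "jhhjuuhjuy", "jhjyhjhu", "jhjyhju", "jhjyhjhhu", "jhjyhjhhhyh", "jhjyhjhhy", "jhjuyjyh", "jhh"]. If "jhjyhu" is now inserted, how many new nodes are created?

0

"jhjyhu" is already a full path in the trie; only an end-marker is added.
No new nodes are needed: 0.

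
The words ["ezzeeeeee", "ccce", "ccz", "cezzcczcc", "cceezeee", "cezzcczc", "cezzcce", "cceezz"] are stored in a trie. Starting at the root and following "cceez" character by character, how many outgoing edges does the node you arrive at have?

Walk "cceez" from the root, arriving at one node.
Characters that immediately follow "cceez" among the stored strings: {e, z}.
That node has 2 child edges.

2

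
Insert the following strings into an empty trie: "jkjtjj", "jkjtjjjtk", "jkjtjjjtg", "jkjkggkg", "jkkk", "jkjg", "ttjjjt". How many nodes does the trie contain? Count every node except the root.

24

Count nodes per top-level branch (shared prefixes stored once):
  'j'-branch (jkjg, jkjkggkg, jkjtjj, jkjtjjjtg, jkjtjjjtk, jkkk): 18 nodes
  't'-branch (ttjjjt): 6 nodes
Sum: 24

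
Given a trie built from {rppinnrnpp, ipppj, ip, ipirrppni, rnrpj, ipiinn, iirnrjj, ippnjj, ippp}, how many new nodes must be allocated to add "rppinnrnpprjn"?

"rppinnrnpp" is already a path in the trie; the remaining "rjn" must be added.
Each of the 3 remaining characters creates one node.

3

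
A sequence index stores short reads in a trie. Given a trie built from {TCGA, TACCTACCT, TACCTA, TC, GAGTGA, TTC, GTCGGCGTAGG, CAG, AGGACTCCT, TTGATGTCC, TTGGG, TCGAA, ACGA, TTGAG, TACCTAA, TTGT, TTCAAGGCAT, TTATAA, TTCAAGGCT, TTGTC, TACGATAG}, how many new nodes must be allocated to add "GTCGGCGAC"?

2

Walking "GTCGGCGAC" from the root, the first 7 characters ("GTCGGCG") follow existing edges; "A" is the first miss.
So 9 − 7 = 2 new nodes.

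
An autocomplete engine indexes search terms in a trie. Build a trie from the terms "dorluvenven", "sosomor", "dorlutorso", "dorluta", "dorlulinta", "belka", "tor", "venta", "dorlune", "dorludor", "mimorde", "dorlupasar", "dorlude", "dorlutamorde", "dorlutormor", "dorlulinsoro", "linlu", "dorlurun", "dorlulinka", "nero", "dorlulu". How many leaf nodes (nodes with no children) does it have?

20

A leaf is a node with no children — equivalently, the end of a word that is not a proper prefix of any other stored word.
Those words: "belka", "dorlude", "dorludor", "dorlulinka", "dorlulinsoro", "dorlulinta", "dorlulu", "dorlune", "dorlupasar", "dorlurun", "dorlutamorde", "dorlutormor", "dorlutorso", "dorluvenven", "linlu", "mimorde", "nero", "sosomor", "tor", "venta"
Leaf count: 20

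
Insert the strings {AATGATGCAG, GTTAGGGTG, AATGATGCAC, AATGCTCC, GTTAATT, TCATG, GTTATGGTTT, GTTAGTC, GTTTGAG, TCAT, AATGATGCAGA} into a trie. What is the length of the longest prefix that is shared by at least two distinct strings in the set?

10

Equivalently: take the maximum, over all pairs, of their longest common prefix length.
"AATGATGCAG" and "AATGATGCAGA" agree on "AATGATGCAG" (10 characters) before diverging; nothing deeper is shared.
Longest shared-prefix length: 10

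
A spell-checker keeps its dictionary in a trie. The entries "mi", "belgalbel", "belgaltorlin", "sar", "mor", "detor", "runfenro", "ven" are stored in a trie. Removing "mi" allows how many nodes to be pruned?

1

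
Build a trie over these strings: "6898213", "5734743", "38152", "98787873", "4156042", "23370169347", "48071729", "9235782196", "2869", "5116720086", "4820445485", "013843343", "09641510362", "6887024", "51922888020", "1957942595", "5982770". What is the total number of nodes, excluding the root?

Insert word by word; a character creates a node only if that edge doesn't already exist:
  "6898213" → 7 new (6, 8, 9, 8, 2, 1, 3)
  "5734743" → 7 new (5, 7, 3, 4, 7, 4, 3)
  "38152" → 5 new (3, 8, 1, 5, 2)
  "98787873" → 8 new (9, 8, 7, 8, 7, 8, 7, 3)
  "4156042" → 7 new (4, 1, 5, 6, 0, 4, 2)
  "23370169347" → 11 new (2, 3, 3, 7, 0, 1, 6, 9, 3, 4, 7)
  "48071729" → prefix "4" already present; 7 new (8, 0, 7, 1, 7, 2, 9)
  "9235782196" → prefix "9" already present; 9 new (2, 3, 5, 7, 8, 2, 1, 9, 6)
  "2869" → prefix "2" already present; 3 new (8, 6, 9)
  "5116720086" → prefix "5" already present; 9 new (1, 1, 6, 7, 2, 0, 0, 8, 6)
  "4820445485" → prefix "48" already present; 8 new (2, 0, 4, 4, 5, 4, 8, 5)
  "013843343" → 9 new (0, 1, 3, 8, 4, 3, 3, 4, 3)
  "09641510362" → prefix "0" already present; 10 new (9, 6, 4, 1, 5, 1, 0, 3, 6, 2)
  "6887024" → prefix "68" already present; 5 new (8, 7, 0, 2, 4)
  "51922888020" → prefix "51" already present; 9 new (9, 2, 2, 8, 8, 8, 0, 2, 0)
  "1957942595" → 10 new (1, 9, 5, 7, 9, 4, 2, 5, 9, 5)
  "5982770" → prefix "5" already present; 6 new (9, 8, 2, 7, 7, 0)
Total nodes = 7 + 7 + 5 + 8 + 7 + 11 + 7 + 9 + 3 + 9 + 8 + 9 + 10 + 5 + 9 + 10 + 6 = 130

130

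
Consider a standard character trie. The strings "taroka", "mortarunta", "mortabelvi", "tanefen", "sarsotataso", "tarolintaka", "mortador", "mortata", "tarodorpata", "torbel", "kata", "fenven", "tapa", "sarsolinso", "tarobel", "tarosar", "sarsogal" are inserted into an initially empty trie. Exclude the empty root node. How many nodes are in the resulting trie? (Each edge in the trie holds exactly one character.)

87

Trace insertions, counting only characters that open a new branch:
  "taroka" → 6 new (t, a, r, o, k, a)
  "mortarunta" → 10 new (m, o, r, t, a, r, u, n, t, a)
  "mortabelvi" → prefix "morta" already present; 5 new (b, e, l, v, i)
  "tanefen" → prefix "ta" already present; 5 new (n, e, f, e, n)
  "sarsotataso" → 11 new (s, a, r, s, o, t, a, t, a, s, o)
  "tarolintaka" → prefix "taro" already present; 7 new (l, i, n, t, a, k, a)
  "mortador" → prefix "morta" already present; 3 new (d, o, r)
  "mortata" → prefix "morta" already present; 2 new (t, a)
  "tarodorpata" → prefix "taro" already present; 7 new (d, o, r, p, a, t, a)
  "torbel" → prefix "t" already present; 5 new (o, r, b, e, l)
  "kata" → 4 new (k, a, t, a)
  "fenven" → 6 new (f, e, n, v, e, n)
  "tapa" → prefix "ta" already present; 2 new (p, a)
  "sarsolinso" → prefix "sarso" already present; 5 new (l, i, n, s, o)
  "tarobel" → prefix "taro" already present; 3 new (b, e, l)
  "tarosar" → prefix "taro" already present; 3 new (s, a, r)
  "sarsogal" → prefix "sarso" already present; 3 new (g, a, l)
Total nodes = 6 + 10 + 5 + 5 + 11 + 7 + 3 + 2 + 7 + 5 + 4 + 6 + 2 + 5 + 3 + 3 + 3 = 87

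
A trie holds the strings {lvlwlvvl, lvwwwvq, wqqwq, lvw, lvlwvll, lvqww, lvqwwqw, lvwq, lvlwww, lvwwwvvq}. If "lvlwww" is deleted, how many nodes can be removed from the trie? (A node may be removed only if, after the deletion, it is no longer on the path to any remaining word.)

After clearing the end-marker at "lvlwww", prune upward until reaching a node still needed by another word.
The suffix "ww" (2 nodes) is used only by "lvlwww"; the node for "lvlw" still has the child "l", so pruning stops there.
Nodes removed: 2

2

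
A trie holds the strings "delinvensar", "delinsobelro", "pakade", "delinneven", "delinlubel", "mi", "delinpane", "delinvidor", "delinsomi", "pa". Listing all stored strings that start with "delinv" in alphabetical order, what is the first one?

Words with prefix "delinv", in lexicographic order: "delinvensar", "delinvidor"
Position 1: delinvensar

delinvensar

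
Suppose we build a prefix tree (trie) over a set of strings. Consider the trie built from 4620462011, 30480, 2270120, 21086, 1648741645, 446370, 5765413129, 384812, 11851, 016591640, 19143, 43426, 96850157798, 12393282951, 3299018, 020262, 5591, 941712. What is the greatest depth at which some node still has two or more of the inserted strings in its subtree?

1

Look for the deepest trie node that still has at least two words in its subtree.
"016591640" and "020262" agree on "0" (1 characters) before diverging; nothing deeper is shared.
Longest shared-prefix length: 1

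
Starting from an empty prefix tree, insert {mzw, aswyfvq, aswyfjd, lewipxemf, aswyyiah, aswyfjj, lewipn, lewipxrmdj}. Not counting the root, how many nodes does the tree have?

31

For each word, the new-node count is its length minus the longest prefix already in the trie:
  "mzw" → 3 new (m, z, w)
  "aswyfvq" → 7 new (a, s, w, y, f, v, q)
  "aswyfjd" → prefix "aswyf" already present; 2 new (j, d)
  "lewipxemf" → 9 new (l, e, w, i, p, x, e, m, f)
  "aswyyiah" → prefix "aswy" already present; 4 new (y, i, a, h)
  "aswyfjj" → prefix "aswyfj" already present; 1 new (j)
  "lewipn" → prefix "lewip" already present; 1 new (n)
  "lewipxrmdj" → prefix "lewipx" already present; 4 new (r, m, d, j)
Total nodes = 3 + 7 + 2 + 9 + 4 + 1 + 1 + 4 = 31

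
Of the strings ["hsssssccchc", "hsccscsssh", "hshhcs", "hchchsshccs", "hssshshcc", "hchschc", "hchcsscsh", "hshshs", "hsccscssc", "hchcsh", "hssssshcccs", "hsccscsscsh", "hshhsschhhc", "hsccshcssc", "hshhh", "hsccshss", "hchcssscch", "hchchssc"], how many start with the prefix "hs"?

Walk to "hs"; the words in its subtree are exactly those with that prefix.
Words under "hs": hsccscssc, hsccscsscsh, hsccscsssh, hsccshcssc, hsccshss, hshhcs, hshhh, hshhsschhhc, hshshs, hssshshcc, hsssssccchc, hssssshcccs
Count: 12

12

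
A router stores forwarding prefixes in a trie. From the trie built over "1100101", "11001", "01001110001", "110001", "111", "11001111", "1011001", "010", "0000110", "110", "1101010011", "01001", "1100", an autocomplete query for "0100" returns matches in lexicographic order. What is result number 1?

Filter for "0100…" and sort: "01001", "01001110001"
Position 1: 01001

01001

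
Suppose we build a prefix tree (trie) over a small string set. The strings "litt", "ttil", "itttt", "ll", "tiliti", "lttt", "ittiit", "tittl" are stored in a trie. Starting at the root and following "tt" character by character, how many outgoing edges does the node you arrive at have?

1

Follow the path "tt" to its node, then look at its outgoing edges.
Distinct next characters after "tt": i.
That node has 1 child edge.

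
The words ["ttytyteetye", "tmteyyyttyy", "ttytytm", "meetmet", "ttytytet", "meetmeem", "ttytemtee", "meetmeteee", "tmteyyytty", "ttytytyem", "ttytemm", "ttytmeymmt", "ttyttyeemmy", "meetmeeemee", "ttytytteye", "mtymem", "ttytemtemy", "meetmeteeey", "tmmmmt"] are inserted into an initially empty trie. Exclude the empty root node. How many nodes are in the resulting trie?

For each word, the new-node count is its length minus the longest prefix already in the trie:
  "ttytyteetye" → 11 new (t, t, y, t, y, t, e, e, t, y, e)
  "tmteyyyttyy" → prefix "t" already present; 10 new (m, t, e, y, y, y, t, t, y, y)
  "ttytytm" → prefix "ttytyt" already present; 1 new (m)
  "meetmet" → 7 new (m, e, e, t, m, e, t)
  "ttytytet" → prefix "ttytyte" already present; 1 new (t)
  "meetmeem" → prefix "meetme" already present; 2 new (e, m)
  "ttytemtee" → prefix "ttyt" already present; 5 new (e, m, t, e, e)
  "meetmeteee" → prefix "meetmet" already present; 3 new (e, e, e)
  "tmteyyytty" → prefix "tmteyyytty" already present; 0 new (none)
  "ttytytyem" → prefix "ttytyt" already present; 3 new (y, e, m)
  "ttytemm" → prefix "ttytem" already present; 1 new (m)
  "ttytmeymmt" → prefix "ttyt" already present; 6 new (m, e, y, m, m, t)
  "ttyttyeemmy" → prefix "ttyt" already present; 7 new (t, y, e, e, m, m, y)
  "meetmeeemee" → prefix "meetmee" already present; 4 new (e, m, e, e)
  "ttytytteye" → prefix "ttytyt" already present; 4 new (t, e, y, e)
  "mtymem" → prefix "m" already present; 5 new (t, y, m, e, m)
  "ttytemtemy" → prefix "ttytemte" already present; 2 new (m, y)
  "meetmeteeey" → prefix "meetmeteee" already present; 1 new (y)
  "tmmmmt" → prefix "tm" already present; 4 new (m, m, m, t)
Total nodes = 11 + 10 + 1 + 7 + 1 + 2 + 5 + 3 + 0 + 3 + 1 + 6 + 7 + 4 + 4 + 5 + 2 + 1 + 4 = 77

77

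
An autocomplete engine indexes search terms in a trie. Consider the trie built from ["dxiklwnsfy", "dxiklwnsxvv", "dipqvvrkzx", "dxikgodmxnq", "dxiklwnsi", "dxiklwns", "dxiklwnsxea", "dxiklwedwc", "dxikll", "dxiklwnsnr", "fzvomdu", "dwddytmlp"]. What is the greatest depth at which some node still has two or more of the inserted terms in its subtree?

9

The deepest shared node is where two words last agree before diverging.
"dxiklwnsxea" and "dxiklwnsxvv" agree on "dxiklwnsx" (9 characters) before diverging; nothing deeper is shared.
Longest shared-prefix length: 9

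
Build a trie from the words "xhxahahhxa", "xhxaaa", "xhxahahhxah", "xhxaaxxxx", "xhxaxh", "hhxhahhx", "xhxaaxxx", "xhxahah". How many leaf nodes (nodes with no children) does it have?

5

Leaves are exactly the stored words that no other stored word extends.
Those words: "hhxhahhx", "xhxaaa", "xhxaaxxxx", "xhxahahhxah", "xhxaxh"
Leaf count: 5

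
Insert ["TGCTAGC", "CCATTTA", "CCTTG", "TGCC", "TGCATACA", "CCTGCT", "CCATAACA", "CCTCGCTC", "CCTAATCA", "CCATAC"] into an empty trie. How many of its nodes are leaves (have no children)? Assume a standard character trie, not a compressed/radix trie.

10

Leaves are exactly the stored words that no other stored word extends.
Those words: "CCATAACA", "CCATAC", "CCATTTA", "CCTAATCA", "CCTCGCTC", "CCTGCT", "CCTTG", "TGCATACA", "TGCC", "TGCTAGC"
Leaf count: 10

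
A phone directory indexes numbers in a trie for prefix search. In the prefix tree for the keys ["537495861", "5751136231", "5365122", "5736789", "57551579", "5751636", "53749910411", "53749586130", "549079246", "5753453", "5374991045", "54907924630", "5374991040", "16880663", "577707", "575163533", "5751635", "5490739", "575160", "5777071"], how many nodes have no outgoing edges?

16

A leaf is a node with no children — equivalently, the end of a word that is not a proper prefix of any other stored word.
Those words: "16880663", "5365122", "53749586130", "5374991040", "53749910411", "5374991045", "5490739", "54907924630", "5736789", "5751136231", "575160", "575163533", "5751636", "5753453", "57551579", "5777071"
Leaf count: 16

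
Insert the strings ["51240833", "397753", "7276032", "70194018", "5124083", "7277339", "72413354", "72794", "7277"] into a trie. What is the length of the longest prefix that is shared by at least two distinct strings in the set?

Equivalently: take the maximum, over all pairs, of their longest common prefix length.
"5124083" and "51240833" agree on "5124083" (7 characters) before diverging; nothing deeper is shared.
Longest shared-prefix length: 7

7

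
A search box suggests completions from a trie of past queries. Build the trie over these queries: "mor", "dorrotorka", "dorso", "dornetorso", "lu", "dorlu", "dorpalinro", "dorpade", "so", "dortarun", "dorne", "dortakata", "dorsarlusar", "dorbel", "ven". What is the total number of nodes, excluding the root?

For each word, the new-node count is its length minus the longest prefix already in the trie:
  "mor" → 3 new (m, o, r)
  "dorrotorka" → 10 new (d, o, r, r, o, t, o, r, k, a)
  "dorso" → prefix "dor" already present; 2 new (s, o)
  "dornetorso" → prefix "dor" already present; 7 new (n, e, t, o, r, s, o)
  "lu" → 2 new (l, u)
  "dorlu" → prefix "dor" already present; 2 new (l, u)
  "dorpalinro" → prefix "dor" already present; 7 new (p, a, l, i, n, r, o)
  "dorpade" → prefix "dorpa" already present; 2 new (d, e)
  "so" → 2 new (s, o)
  "dortarun" → prefix "dor" already present; 5 new (t, a, r, u, n)
  "dorne" → prefix "dorne" already present; 0 new (none)
  "dortakata" → prefix "dorta" already present; 4 new (k, a, t, a)
  "dorsarlusar" → prefix "dors" already present; 7 new (a, r, l, u, s, a, r)
  "dorbel" → prefix "dor" already present; 3 new (b, e, l)
  "ven" → 3 new (v, e, n)
Total nodes = 3 + 10 + 2 + 7 + 2 + 2 + 7 + 2 + 2 + 5 + 0 + 4 + 7 + 3 + 3 = 59

59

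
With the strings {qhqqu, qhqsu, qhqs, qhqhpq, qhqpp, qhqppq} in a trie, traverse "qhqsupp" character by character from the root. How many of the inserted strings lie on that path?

Check each prefix of "qhqsupp" against the stored set — each match is an end-marker on the path.
Prefixes of the query that are stored words: "qhqs", "qhqsu"
Count: 2

2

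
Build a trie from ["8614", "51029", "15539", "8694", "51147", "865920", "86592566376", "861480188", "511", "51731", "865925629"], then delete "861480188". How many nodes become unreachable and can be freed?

5

A node on "861480188"'s path can go only if nothing else ends at it or branches off below it.
The suffix "80188" (5 nodes) is used only by "861480188"; "8614" is itself a stored word, so pruning stops there.
Nodes removed: 5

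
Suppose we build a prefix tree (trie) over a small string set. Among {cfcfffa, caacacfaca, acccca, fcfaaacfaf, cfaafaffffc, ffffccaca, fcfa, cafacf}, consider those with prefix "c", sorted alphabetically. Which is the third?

Words with prefix "c", in lexicographic order: "caacacfaca", "cafacf", "cfaafaffffc", "cfcfffa"
The 3rd is cfaafaffffc.

cfaafaffffc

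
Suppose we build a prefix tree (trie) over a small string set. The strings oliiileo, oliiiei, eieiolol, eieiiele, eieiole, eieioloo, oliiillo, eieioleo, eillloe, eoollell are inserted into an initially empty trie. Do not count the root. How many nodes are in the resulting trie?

Trace insertions, counting only characters that open a new branch:
  "oliiileo" → 8 new (o, l, i, i, i, l, e, o)
  "oliiiei" → prefix "oliii" already present; 2 new (e, i)
  "eieiolol" → 8 new (e, i, e, i, o, l, o, l)
  "eieiiele" → prefix "eiei" already present; 4 new (i, e, l, e)
  "eieiole" → prefix "eieiol" already present; 1 new (e)
  "eieioloo" → prefix "eieiolo" already present; 1 new (o)
  "oliiillo" → prefix "oliiil" already present; 2 new (l, o)
  "eieioleo" → prefix "eieiole" already present; 1 new (o)
  "eillloe" → prefix "ei" already present; 5 new (l, l, l, o, e)
  "eoollell" → prefix "e" already present; 7 new (o, o, l, l, e, l, l)
Total nodes = 8 + 2 + 8 + 4 + 1 + 1 + 2 + 1 + 5 + 7 = 39

39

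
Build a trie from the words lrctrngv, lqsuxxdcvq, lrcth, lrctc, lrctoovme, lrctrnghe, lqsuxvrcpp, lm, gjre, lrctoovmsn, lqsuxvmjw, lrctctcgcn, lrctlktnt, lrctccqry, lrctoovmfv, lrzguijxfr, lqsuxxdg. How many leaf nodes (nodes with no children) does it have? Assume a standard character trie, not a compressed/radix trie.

16

A leaf is a node with no children — equivalently, the end of a word that is not a proper prefix of any other stored word.
Those words: "gjre", "lm", "lqsuxvmjw", "lqsuxvrcpp", "lqsuxxdcvq", "lqsuxxdg", "lrctccqry", "lrctctcgcn", "lrcth", "lrctlktnt", "lrctoovme", "lrctoovmfv", "lrctoovmsn", "lrctrnghe", "lrctrngv", "lrzguijxfr"
Leaf count: 16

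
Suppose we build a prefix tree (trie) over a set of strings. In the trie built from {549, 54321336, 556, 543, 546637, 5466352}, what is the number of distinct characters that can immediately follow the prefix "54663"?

2

The children of the "54663" node are the distinct next characters among strings starting with "54663".
Characters that immediately follow "54663" among the stored strings: {5, 7}.
That node has 2 child edges.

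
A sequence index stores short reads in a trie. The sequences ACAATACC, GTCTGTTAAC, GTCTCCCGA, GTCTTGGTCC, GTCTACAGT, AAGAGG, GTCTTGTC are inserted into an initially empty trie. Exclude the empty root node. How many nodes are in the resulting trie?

41

Count nodes per top-level branch (shared prefixes stored once):
  'A'-branch (AAGAGG, ACAATACC): 13 nodes
  'G'-branch (GTCTACAGT, GTCTCCCGA, GTCTGTTAAC, GTCTTGGTCC, GTCTTGTC): 28 nodes
Sum: 41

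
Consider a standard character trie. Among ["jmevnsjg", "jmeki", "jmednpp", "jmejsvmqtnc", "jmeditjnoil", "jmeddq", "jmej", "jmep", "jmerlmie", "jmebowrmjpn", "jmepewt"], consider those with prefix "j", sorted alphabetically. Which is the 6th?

DFS of the "j" subtree visits, in order: "jmebowrmjpn", "jmeddq", "jmeditjnoil", "jmednpp", "jmej", "jmejsvmqtnc", "jmeki", "jmep", "jmepewt", "jmerlmie", "jmevnsjg"
The 6th is jmejsvmqtnc.

jmejsvmqtnc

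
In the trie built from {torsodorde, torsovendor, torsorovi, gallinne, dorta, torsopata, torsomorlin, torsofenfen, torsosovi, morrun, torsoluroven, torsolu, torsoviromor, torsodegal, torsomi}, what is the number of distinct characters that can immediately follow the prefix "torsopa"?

Walk "torsopa" from the root, arriving at one node.
Distinct next characters after "torsopa": t.
That node has 1 child edge.

1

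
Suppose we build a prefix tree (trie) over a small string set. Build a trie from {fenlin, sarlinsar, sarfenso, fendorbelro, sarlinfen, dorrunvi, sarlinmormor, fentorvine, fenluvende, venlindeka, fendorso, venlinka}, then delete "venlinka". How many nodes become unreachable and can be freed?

A node on "venlinka"'s path can go only if nothing else ends at it or branches off below it.
The suffix "ka" (2 nodes) is used only by "venlinka"; the node for "venlin" still has the child "d", so pruning stops there.
Nodes removed: 2

2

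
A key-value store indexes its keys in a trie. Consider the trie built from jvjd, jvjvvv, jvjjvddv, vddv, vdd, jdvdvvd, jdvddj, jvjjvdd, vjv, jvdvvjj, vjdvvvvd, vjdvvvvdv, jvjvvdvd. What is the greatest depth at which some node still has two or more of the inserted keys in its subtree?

8

The deepest shared node is where two words last agree before diverging.
e.g. "vjdvvvvd" and "vjdvvvvdv" share the prefix "vjdvvvvd" of length 8; no pair shares a longer one.
Longest shared-prefix length: 8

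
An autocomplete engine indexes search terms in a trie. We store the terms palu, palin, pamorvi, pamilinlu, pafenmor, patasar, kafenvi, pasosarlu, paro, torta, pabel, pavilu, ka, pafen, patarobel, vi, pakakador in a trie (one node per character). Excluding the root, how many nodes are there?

70

Count nodes per top-level branch (shared prefixes stored once):
  'k'-branch (ka, kafenvi): 7 nodes
  'p'-branch (pabel, pafen, pafenmor, pakakador, palin, palu, pamilinlu, pamorvi, paro, pasosarlu, patarobel, patasar, pavilu): 56 nodes
  't'-branch (torta): 5 nodes
  'v'-branch (vi): 2 nodes
Sum: 70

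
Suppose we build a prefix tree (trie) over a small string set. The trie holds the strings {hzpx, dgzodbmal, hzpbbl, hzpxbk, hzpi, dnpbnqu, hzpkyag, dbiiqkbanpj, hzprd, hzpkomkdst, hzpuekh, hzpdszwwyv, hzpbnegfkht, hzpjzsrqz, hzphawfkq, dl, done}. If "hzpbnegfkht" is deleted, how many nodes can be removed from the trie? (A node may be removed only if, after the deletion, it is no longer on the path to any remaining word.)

Walk "hzpbnegfkht" from the leaf back toward the root, removing each node that no remaining word uses.
The suffix "negfkht" (7 nodes) is used only by "hzpbnegfkht"; the node for "hzpb" still has the child "b", so pruning stops there.
Nodes removed: 7

7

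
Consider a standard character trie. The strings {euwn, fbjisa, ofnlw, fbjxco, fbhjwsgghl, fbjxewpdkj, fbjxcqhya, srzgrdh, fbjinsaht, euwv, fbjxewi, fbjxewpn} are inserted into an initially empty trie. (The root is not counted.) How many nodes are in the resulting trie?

51

Count nodes per top-level branch (shared prefixes stored once):
  'e'-branch (euwn, euwv): 5 nodes
  'f'-branch (fbhjwsgghl, fbjinsaht, fbjisa, fbjxco, fbjxcqhya, fbjxewi, fbjxewpdkj, fbjxewpn): 34 nodes
  'o'-branch (ofnlw): 5 nodes
  's'-branch (srzgrdh): 7 nodes
Sum: 51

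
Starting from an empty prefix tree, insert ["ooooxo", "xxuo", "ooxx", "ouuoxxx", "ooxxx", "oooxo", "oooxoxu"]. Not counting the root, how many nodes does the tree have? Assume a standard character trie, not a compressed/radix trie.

23

For each word, the new-node count is its length minus the longest prefix already in the trie:
  "ooooxo" → 6 new (o, o, o, o, x, o)
  "xxuo" → 4 new (x, x, u, o)
  "ooxx" → prefix "oo" already present; 2 new (x, x)
  "ouuoxxx" → prefix "o" already present; 6 new (u, u, o, x, x, x)
  "ooxxx" → prefix "ooxx" already present; 1 new (x)
  "oooxo" → prefix "ooo" already present; 2 new (x, o)
  "oooxoxu" → prefix "oooxo" already present; 2 new (x, u)
Total nodes = 6 + 4 + 2 + 6 + 1 + 2 + 2 = 23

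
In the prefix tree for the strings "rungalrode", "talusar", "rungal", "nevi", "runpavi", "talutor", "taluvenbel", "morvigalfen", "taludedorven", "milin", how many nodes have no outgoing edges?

9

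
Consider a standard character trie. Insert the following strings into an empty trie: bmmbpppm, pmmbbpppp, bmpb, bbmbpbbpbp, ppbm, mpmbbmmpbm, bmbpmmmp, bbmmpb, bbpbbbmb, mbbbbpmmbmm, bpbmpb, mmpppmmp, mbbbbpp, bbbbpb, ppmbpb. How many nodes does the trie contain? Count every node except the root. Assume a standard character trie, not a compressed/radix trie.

87

For each word, the new-node count is its length minus the longest prefix already in the trie:
  "bmmbpppm" → 8 new (b, m, m, b, p, p, p, m)
  "pmmbbpppp" → 9 new (p, m, m, b, b, p, p, p, p)
  "bmpb" → prefix "bm" already present; 2 new (p, b)
  "bbmbpbbpbp" → prefix "b" already present; 9 new (b, m, b, p, b, b, p, b, p)
  "ppbm" → prefix "p" already present; 3 new (p, b, m)
  "mpmbbmmpbm" → 10 new (m, p, m, b, b, m, m, p, b, m)
  "bmbpmmmp" → prefix "bm" already present; 6 new (b, p, m, m, m, p)
  "bbmmpb" → prefix "bbm" already present; 3 new (m, p, b)
  "bbpbbbmb" → prefix "bb" already present; 6 new (p, b, b, b, m, b)
  "mbbbbpmmbmm" → prefix "m" already present; 10 new (b, b, b, b, p, m, m, b, m, m)
  "bpbmpb" → prefix "b" already present; 5 new (p, b, m, p, b)
  "mmpppmmp" → prefix "m" already present; 7 new (m, p, p, p, m, m, p)
  "mbbbbpp" → prefix "mbbbbp" already present; 1 new (p)
  "bbbbpb" → prefix "bb" already present; 4 new (b, b, p, b)
  "ppmbpb" → prefix "pp" already present; 4 new (m, b, p, b)
Total nodes = 8 + 9 + 2 + 9 + 3 + 10 + 6 + 3 + 6 + 10 + 5 + 7 + 1 + 4 + 4 = 87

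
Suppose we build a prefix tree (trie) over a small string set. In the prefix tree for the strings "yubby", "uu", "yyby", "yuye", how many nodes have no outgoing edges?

4

A leaf is a node with no children — equivalently, the end of a word that is not a proper prefix of any other stored word.
Those words: "uu", "yubby", "yuye", "yyby"
Leaf count: 4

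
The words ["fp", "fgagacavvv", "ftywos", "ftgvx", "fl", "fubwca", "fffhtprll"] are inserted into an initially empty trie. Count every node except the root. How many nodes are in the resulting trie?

33

Insert word by word; a character creates a node only if that edge doesn't already exist:
  "fp" → 2 new (f, p)
  "fgagacavvv" → prefix "f" already present; 9 new (g, a, g, a, c, a, v, v, v)
  "ftywos" → prefix "f" already present; 5 new (t, y, w, o, s)
  "ftgvx" → prefix "ft" already present; 3 new (g, v, x)
  "fl" → prefix "f" already present; 1 new (l)
  "fubwca" → prefix "f" already present; 5 new (u, b, w, c, a)
  "fffhtprll" → prefix "f" already present; 8 new (f, f, h, t, p, r, l, l)
Total nodes = 2 + 9 + 5 + 3 + 1 + 5 + 8 = 33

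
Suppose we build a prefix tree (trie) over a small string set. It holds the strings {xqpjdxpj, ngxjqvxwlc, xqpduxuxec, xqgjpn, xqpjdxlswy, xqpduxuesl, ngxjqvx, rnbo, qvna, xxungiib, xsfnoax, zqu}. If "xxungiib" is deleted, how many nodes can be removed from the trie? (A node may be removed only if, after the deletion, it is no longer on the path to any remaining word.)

7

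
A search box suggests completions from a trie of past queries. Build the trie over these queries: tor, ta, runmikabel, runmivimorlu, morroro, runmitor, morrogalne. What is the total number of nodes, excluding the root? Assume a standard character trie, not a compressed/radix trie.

Insert word by word; a character creates a node only if that edge doesn't already exist:
  "tor" → 3 new (t, o, r)
  "ta" → prefix "t" already present; 1 new (a)
  "runmikabel" → 10 new (r, u, n, m, i, k, a, b, e, l)
  "runmivimorlu" → prefix "runmi" already present; 7 new (v, i, m, o, r, l, u)
  "morroro" → 7 new (m, o, r, r, o, r, o)
  "runmitor" → prefix "runmi" already present; 3 new (t, o, r)
  "morrogalne" → prefix "morro" already present; 5 new (g, a, l, n, e)
Total nodes = 3 + 1 + 10 + 7 + 7 + 3 + 5 = 36

36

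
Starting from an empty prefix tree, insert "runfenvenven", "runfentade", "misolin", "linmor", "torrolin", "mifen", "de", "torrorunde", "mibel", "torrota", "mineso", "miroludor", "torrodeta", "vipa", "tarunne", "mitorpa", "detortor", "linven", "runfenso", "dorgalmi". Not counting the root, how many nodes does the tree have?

100

Count nodes per top-level branch (shared prefixes stored once):
  'd'-branch (de, detortor, dorgalmi): 15 nodes
  'l'-branch (linmor, linven): 9 nodes
  'm'-branch (mibel, mifen, mineso, miroludor, misolin, mitorpa): 29 nodes
  'r'-branch (runfenso, runfentade, runfenvenven): 18 nodes
  't'-branch (tarunne, torrodeta, torrolin, torrorunde, torrota): 25 nodes
  'v'-branch (vipa): 4 nodes
Sum: 100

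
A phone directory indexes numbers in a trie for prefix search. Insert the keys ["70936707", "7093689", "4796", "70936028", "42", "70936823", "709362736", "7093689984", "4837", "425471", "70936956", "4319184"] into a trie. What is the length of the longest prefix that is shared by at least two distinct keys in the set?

7

The deepest shared node is where two words last agree before diverging.
"7093689" and "7093689984" agree on "7093689" (7 characters) before diverging; nothing deeper is shared.
Longest shared-prefix length: 7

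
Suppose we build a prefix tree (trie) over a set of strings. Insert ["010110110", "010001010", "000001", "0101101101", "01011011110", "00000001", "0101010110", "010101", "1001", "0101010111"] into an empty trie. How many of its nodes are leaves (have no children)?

Leaves are exactly the stored words that no other stored word extends.
Those words: "00000001", "000001", "010001010", "0101010110", "0101010111", "0101101101", "01011011110", "1001"
Leaf count: 8

8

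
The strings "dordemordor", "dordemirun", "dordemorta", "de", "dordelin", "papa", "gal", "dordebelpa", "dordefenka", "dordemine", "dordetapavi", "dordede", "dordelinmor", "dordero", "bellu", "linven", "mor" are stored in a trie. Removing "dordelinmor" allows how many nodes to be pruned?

3

After clearing the end-marker at "dordelinmor", prune upward until reaching a node still needed by another word.
The suffix "mor" (3 nodes) is used only by "dordelinmor"; "dordelin" is itself a stored word, so pruning stops there.
Nodes removed: 3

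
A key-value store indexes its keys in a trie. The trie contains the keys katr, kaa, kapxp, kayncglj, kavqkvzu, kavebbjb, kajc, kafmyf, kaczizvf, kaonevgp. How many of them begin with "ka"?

10

Filter for entries beginning with "ka":
Words under "ka": kaa, kaczizvf, kafmyf, kajc, kaonevgp, kapxp, katr, kavebbjb, kavqkvzu, kayncglj
Count: 10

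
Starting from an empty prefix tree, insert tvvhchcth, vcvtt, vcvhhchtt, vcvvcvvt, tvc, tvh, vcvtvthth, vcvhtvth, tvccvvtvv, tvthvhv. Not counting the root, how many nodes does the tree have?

Count nodes per top-level branch (shared prefixes stored once):
  't'-branch (tvc, tvccvvtvv, tvh, tvthvhv, tvvhchcth): 22 nodes
  'v'-branch (vcvhhchtt, vcvhtvth, vcvtt, vcvtvthth, vcvvcvvt): 25 nodes
Sum: 47

47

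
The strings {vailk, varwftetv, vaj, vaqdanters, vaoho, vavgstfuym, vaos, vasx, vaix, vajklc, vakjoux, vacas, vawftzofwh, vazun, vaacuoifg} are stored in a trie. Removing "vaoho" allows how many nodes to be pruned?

2

A node on "vaoho"'s path can go only if nothing else ends at it or branches off below it.
The suffix "ho" (2 nodes) is used only by "vaoho"; the node for "vao" still has the child "s", so pruning stops there.
Nodes removed: 2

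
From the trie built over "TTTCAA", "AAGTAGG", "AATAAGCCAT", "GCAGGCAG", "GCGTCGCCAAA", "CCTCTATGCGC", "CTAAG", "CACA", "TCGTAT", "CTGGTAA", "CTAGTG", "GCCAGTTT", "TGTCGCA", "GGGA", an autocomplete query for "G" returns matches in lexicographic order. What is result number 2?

GCCAGTTT

Filter for "G…" and sort: "GCAGGCAG", "GCCAGTTT", "GCGTCGCCAAA", "GGGA"
The 2nd is GCCAGTTT.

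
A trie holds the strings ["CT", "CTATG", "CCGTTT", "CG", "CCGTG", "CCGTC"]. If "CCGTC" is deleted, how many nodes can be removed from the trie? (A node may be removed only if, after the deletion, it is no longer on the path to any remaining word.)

1

A node on "CCGTC"'s path can go only if nothing else ends at it or branches off below it.
The suffix "C" (1 node) is used only by "CCGTC"; the node for "CCGT" still has the child "T", so pruning stops there.
Nodes removed: 1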